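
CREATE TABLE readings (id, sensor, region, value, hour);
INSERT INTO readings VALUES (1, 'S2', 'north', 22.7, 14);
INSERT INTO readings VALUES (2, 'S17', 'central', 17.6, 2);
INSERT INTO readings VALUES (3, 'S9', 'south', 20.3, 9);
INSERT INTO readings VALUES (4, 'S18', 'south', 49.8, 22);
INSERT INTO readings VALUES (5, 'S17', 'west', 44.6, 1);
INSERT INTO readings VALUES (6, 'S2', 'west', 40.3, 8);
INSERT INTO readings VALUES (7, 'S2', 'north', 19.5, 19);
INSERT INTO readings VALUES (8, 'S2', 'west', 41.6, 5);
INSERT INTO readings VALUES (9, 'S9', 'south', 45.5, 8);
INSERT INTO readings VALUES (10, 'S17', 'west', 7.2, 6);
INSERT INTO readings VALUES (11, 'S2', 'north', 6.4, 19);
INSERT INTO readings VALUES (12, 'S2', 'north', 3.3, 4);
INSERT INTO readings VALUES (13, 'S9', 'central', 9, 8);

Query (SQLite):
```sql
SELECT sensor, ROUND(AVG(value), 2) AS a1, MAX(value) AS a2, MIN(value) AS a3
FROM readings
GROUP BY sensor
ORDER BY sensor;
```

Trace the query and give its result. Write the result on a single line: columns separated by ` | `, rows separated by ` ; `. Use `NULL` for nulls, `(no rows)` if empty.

S17 | 23.13 | 44.6 | 7.2 ; S18 | 49.8 | 49.8 | 49.8 ; S2 | 22.3 | 41.6 | 3.3 ; S9 | 24.93 | 45.5 | 9

Group readings by sensor.
Per group compute: ROUND(AVG(value), 2), MAX(value), MIN(value).
  S17: ids {2, 5, 10} → ROUND(AVG(value), 2)=23.13, MAX(value)=44.6, MIN(value)=7.2
  S18: ids {4} → ROUND(AVG(value), 2)=49.8, MAX(value)=49.8, MIN(value)=49.8
  S2: ids {1, 6, 7, 8, 11, 12} → ROUND(AVG(value), 2)=22.3, MAX(value)=41.6, MIN(value)=3.3
  S9: ids {3, 9, 13} → ROUND(AVG(value), 2)=24.93, MAX(value)=45.5, MIN(value)=9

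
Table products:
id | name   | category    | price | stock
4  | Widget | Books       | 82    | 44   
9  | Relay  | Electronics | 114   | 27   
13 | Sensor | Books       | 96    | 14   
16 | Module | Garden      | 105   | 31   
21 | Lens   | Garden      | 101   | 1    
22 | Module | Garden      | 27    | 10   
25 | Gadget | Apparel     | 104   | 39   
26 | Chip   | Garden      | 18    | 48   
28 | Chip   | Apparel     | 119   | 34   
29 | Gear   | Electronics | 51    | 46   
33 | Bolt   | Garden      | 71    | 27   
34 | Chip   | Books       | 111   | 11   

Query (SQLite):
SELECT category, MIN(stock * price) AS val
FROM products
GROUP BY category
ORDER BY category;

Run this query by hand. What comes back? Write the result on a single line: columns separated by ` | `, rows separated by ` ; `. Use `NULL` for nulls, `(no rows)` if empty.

For each row compute stock * price.
Group by category; take MIN of the expression per group.
  Apparel: ids {25, 28} → MIN(stock * price)=4046
  Books: ids {4, 13, 34} → MIN(stock * price)=1221
  Electronics: ids {9, 29} → MIN(stock * price)=2346
  Garden: ids {16, 21, 22, 26, 33} → MIN(stock * price)=101

Apparel | 4046 ; Books | 1221 ; Electronics | 2346 ; Garden | 101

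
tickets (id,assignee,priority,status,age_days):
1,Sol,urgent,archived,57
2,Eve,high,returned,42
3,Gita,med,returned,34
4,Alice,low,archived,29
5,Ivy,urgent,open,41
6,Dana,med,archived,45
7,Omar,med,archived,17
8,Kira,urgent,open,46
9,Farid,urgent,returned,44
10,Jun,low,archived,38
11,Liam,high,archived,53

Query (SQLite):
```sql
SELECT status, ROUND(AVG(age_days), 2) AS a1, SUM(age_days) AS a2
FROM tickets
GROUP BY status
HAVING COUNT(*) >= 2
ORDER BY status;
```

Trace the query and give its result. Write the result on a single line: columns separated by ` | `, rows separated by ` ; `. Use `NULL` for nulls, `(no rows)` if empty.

archived | 39.83 | 239 ; open | 43.5 | 87 ; returned | 40 | 120

Group tickets by status.
Per group compute: ROUND(AVG(age_days), 2), SUM(age_days).
HAVING: drop groups with fewer than 2 rows.
  archived: ids {1, 4, 6, 7, 10, 11} → ROUND(AVG(age_days), 2)=39.83, SUM(age_days)=239
  open: ids {5, 8} → ROUND(AVG(age_days), 2)=43.5, SUM(age_days)=87
  returned: ids {2, 3, 9} → ROUND(AVG(age_days), 2)=40, SUM(age_days)=120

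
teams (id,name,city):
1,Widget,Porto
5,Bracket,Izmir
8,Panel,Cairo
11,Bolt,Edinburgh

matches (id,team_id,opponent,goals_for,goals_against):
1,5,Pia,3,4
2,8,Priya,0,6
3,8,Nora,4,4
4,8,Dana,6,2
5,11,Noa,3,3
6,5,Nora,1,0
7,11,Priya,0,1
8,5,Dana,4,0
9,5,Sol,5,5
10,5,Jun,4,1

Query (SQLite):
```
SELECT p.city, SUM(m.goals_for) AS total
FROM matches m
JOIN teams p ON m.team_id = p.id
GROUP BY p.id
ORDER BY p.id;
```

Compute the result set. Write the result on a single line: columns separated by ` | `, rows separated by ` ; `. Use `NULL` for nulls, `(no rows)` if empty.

Join each matches row to its teams via team_id.
Group joined rows by teams.id; compute SUM(m.goals_for) per group.
  5: ids {1, 6, 8, 9, 10} → SUM(m.goals_for)=17
  8: ids {2, 3, 4} → SUM(m.goals_for)=10
  11: ids {5, 7} → SUM(m.goals_for)=3

Izmir | 17 ; Cairo | 10 ; Edinburgh | 3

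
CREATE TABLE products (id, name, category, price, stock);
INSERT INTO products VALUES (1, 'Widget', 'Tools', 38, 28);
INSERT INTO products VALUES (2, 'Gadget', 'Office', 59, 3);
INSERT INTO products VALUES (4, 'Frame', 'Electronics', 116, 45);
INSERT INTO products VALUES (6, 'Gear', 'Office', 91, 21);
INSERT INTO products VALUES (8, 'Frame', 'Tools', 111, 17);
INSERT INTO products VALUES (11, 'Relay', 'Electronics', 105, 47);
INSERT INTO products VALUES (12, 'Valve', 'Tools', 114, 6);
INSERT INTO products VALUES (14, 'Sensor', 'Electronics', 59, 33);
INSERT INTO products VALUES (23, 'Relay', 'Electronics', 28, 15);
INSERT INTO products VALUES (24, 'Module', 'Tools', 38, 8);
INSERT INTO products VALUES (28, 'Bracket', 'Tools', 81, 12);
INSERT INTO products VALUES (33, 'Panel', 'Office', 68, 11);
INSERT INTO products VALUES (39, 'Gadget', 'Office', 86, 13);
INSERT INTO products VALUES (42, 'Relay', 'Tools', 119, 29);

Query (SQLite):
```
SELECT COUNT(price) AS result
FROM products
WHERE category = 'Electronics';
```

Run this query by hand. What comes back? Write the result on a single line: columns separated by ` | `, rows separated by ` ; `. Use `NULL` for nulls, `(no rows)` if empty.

Rows where category='Electronics' → price values: [116, 105, 59, 28].
COUNT(price) counts non-NULL values → 4.

4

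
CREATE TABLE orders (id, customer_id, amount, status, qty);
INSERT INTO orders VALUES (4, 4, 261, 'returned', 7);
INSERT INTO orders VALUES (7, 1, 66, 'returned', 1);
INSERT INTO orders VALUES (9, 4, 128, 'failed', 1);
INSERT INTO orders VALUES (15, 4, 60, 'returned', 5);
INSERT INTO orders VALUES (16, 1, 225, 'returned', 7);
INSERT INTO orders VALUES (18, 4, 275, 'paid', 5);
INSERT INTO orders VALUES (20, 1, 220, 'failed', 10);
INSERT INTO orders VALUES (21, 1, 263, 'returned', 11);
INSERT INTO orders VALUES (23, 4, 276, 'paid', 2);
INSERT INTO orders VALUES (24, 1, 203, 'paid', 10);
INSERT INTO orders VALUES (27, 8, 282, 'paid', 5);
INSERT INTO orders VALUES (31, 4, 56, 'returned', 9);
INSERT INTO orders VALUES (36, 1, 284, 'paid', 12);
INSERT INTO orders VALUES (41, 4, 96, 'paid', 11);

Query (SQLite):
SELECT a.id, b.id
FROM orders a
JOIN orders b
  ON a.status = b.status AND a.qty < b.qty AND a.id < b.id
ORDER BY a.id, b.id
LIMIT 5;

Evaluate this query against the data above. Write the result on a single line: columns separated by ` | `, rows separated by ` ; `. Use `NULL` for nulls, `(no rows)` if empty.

4 | 21 ; 4 | 31 ; 7 | 15 ; 7 | 16 ; 7 | 21

Pairs (a,b) with same status, a.qty < b.qty, a.id < b.id.
status groups: failed:{9,20} paid:{18,23,24,27,36,41} returned:{4,7,15,16,21,31}
Ordered by (a.id, b.id); first 5.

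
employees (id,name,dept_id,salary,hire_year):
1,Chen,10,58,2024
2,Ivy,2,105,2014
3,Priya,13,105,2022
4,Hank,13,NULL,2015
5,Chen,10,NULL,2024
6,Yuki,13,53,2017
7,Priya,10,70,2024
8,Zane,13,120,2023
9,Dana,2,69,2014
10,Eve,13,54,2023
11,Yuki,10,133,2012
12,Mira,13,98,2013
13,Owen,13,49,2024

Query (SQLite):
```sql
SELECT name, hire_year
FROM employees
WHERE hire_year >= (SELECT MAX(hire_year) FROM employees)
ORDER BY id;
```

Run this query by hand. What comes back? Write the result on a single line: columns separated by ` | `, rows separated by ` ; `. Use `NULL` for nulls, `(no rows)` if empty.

Scalar subquery: MAX(hire_year) over all employees rows = 2024.
Keep rows where hire_year >= that value.

Chen | 2024 ; Chen | 2024 ; Priya | 2024 ; Owen | 2024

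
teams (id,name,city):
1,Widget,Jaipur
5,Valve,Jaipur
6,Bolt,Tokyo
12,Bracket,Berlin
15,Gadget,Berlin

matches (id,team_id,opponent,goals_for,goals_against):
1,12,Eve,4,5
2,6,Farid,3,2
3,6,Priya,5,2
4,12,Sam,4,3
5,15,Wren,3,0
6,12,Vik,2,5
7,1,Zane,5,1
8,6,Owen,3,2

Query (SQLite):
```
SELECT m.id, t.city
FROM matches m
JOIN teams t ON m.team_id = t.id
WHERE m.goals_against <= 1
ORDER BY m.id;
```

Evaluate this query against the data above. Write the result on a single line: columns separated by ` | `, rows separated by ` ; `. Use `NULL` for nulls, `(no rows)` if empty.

5 | Berlin ; 7 | Jaipur

Each matches row matches the teams row where team_id = teams.id.
Then keep rows with m.goals_against <= 1.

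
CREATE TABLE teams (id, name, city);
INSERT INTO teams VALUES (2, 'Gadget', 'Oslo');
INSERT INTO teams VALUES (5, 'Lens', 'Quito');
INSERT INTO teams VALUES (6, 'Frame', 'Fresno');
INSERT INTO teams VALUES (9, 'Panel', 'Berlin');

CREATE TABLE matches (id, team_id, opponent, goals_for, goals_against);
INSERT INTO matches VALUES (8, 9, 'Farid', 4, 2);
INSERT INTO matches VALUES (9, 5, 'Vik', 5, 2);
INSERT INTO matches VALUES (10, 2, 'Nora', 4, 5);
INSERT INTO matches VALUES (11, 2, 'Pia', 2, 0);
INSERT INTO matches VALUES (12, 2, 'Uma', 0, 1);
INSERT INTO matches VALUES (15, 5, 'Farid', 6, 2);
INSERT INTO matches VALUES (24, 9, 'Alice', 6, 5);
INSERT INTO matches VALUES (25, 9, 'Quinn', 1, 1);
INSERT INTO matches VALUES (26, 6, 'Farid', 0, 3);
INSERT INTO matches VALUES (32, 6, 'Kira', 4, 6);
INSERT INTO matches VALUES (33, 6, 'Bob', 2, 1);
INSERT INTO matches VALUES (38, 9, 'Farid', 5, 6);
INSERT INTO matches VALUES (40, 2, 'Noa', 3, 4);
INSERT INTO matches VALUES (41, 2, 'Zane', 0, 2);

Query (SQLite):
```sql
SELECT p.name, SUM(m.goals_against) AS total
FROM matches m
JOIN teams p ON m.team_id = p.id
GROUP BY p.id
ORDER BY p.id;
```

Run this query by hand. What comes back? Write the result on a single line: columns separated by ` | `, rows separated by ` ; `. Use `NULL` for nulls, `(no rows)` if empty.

Gadget | 12 ; Lens | 4 ; Frame | 10 ; Panel | 14

Join each matches row to its teams via team_id.
Group joined rows by teams.id; compute SUM(m.goals_against) per group.
  2: ids {10, 11, 12, 40, 41} → SUM(m.goals_against)=12
  5: ids {9, 15} → SUM(m.goals_against)=4
  6: ids {26, 32, 33} → SUM(m.goals_against)=10
  9: ids {8, 24, 25, 38} → SUM(m.goals_against)=14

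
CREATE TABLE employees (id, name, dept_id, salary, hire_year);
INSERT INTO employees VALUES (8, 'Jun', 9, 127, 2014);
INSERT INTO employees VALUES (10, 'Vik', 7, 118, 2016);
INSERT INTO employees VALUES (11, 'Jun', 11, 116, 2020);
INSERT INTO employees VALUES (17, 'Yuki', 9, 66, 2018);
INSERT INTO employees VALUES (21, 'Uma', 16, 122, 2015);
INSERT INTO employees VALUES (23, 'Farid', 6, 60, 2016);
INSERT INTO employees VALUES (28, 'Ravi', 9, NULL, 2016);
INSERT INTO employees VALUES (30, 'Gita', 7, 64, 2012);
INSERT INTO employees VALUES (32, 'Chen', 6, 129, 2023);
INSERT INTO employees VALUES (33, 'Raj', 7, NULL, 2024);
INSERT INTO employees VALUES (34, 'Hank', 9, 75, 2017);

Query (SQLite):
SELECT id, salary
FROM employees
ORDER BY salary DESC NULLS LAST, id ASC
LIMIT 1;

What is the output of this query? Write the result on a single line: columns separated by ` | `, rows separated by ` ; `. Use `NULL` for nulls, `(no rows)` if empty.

32 | 129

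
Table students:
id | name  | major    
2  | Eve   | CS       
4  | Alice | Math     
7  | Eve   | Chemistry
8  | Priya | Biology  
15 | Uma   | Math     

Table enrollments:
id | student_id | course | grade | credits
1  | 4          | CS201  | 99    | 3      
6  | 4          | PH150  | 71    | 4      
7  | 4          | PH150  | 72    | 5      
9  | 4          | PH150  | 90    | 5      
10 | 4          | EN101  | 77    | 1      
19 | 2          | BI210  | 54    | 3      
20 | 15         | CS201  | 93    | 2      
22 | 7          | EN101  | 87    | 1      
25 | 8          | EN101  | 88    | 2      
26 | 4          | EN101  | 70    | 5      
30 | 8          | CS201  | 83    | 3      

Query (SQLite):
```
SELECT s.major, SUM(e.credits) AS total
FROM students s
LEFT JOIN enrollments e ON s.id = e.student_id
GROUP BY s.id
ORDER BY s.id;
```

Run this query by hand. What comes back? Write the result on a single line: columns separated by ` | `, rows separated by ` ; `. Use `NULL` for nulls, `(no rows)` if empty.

CS | 3 ; Math | 23 ; Chemistry | 1 ; Biology | 5 ; Math | 2

LEFT JOIN keeps every students row; unmatched ones get NULL for enrollments columns.
Group by students.id and compute SUM(e.credits). SUM over an all-NULL group is NULL.
  2: ids {19} → SUM(e.credits)=3
  4: ids {1, 6, 7, 9, 10, 26} → SUM(e.credits)=23
  7: ids {22} → SUM(e.credits)=1
  8: ids {25, 30} → SUM(e.credits)=5
  15: ids {20} → SUM(e.credits)=2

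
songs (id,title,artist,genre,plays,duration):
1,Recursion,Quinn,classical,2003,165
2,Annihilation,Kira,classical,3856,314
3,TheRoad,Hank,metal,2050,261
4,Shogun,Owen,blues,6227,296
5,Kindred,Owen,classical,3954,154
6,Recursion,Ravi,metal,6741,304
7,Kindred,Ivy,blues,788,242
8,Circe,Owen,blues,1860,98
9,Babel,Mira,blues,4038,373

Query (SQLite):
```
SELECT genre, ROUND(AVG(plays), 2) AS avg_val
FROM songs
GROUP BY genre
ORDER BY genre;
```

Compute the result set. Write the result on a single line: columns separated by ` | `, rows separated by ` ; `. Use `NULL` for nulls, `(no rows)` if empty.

Partition songs by genre; compute ROUND(AVG(plays), 2) within each group.
  blues: ids {4, 7, 8, 9} → ROUND(AVG(plays), 2)=3228.25
  classical: ids {1, 2, 5} → ROUND(AVG(plays), 2)=3271
  metal: ids {3, 6} → ROUND(AVG(plays), 2)=4395.5

blues | 3228.25 ; classical | 3271 ; metal | 4395.5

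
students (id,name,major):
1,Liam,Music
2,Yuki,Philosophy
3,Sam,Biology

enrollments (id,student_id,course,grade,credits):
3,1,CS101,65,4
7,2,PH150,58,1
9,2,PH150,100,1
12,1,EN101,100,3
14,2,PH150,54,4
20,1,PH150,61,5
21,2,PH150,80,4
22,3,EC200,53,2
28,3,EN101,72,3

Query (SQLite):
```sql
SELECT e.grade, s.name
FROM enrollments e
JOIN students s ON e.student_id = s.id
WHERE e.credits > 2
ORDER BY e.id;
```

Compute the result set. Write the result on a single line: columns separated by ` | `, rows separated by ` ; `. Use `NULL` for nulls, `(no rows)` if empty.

65 | Liam ; 100 | Liam ; 54 | Yuki ; 61 | Liam ; 80 | Yuki ; 72 | Sam

Each enrollments row matches the students row where student_id = students.id.
Then keep rows with e.credits > 2.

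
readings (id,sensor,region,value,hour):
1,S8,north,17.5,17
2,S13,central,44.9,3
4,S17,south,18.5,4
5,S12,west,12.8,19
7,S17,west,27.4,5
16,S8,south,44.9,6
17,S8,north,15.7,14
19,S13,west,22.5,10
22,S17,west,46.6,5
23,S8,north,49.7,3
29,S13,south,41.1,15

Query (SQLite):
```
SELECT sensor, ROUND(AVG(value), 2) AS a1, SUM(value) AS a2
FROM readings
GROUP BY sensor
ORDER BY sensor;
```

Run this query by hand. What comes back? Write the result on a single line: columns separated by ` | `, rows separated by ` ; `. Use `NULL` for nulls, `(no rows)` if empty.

Group readings by sensor.
Per group compute: ROUND(AVG(value), 2), SUM(value).
  S12: ids {5} → ROUND(AVG(value), 2)=12.8, SUM(value)=12.8
  S13: ids {2, 19, 29} → ROUND(AVG(value), 2)=36.17, SUM(value)=108.5
  S17: ids {4, 7, 22} → ROUND(AVG(value), 2)=30.83, SUM(value)=92.5
  S8: ids {1, 16, 17, 23} → ROUND(AVG(value), 2)=31.95, SUM(value)=127.8

S12 | 12.8 | 12.8 ; S13 | 36.17 | 108.5 ; S17 | 30.83 | 92.5 ; S8 | 31.95 | 127.8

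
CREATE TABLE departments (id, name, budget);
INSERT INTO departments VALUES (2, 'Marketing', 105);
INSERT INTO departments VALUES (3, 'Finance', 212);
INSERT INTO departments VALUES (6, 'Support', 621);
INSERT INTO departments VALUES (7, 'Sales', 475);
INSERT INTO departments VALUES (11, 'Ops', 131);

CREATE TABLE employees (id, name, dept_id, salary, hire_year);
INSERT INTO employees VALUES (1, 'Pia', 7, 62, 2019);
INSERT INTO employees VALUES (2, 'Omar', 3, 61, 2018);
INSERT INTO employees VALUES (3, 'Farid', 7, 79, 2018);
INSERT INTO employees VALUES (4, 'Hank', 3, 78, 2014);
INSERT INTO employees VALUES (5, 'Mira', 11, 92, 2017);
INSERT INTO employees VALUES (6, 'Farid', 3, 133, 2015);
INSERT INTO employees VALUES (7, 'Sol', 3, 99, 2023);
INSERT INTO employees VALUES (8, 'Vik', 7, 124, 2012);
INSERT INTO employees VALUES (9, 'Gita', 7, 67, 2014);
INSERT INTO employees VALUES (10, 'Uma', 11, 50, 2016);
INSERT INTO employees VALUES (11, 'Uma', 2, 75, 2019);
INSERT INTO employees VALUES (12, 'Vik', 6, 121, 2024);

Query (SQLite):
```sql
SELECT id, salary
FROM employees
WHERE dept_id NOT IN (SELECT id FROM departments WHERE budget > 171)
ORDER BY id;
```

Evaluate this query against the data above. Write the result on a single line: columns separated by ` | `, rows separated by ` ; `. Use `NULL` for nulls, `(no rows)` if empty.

5 | 92 ; 10 | 50 ; 11 | 75

Inner query: departments.id where budget > 171.
Outer: keep employees rows whose dept_id is not in that set.
Inner query → {3, 6, 7}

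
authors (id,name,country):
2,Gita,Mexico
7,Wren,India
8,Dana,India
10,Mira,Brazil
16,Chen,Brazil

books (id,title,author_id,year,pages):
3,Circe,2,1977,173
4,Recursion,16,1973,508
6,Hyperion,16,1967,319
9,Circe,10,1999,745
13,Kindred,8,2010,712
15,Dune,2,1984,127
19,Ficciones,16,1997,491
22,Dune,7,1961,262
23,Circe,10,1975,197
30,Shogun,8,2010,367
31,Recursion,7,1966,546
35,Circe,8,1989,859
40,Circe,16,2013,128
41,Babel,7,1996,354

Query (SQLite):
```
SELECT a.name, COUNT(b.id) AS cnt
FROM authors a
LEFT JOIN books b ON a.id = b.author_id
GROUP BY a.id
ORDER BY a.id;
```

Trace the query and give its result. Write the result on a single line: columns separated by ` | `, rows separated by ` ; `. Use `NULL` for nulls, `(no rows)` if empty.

Gita | 2 ; Wren | 3 ; Dana | 3 ; Mira | 2 ; Chen | 4

LEFT JOIN keeps every authors row; unmatched ones get NULL for books columns.
Group by authors.id and compute COUNT(b.id). COUNT(col) of an all-NULL group is 0.
  2: ids {3, 15} → COUNT(b.id)=2
  7: ids {22, 31, 41} → COUNT(b.id)=3
  8: ids {13, 30, 35} → COUNT(b.id)=3
  10: ids {9, 23} → COUNT(b.id)=2
  16: ids {4, 6, 19, 40} → COUNT(b.id)=4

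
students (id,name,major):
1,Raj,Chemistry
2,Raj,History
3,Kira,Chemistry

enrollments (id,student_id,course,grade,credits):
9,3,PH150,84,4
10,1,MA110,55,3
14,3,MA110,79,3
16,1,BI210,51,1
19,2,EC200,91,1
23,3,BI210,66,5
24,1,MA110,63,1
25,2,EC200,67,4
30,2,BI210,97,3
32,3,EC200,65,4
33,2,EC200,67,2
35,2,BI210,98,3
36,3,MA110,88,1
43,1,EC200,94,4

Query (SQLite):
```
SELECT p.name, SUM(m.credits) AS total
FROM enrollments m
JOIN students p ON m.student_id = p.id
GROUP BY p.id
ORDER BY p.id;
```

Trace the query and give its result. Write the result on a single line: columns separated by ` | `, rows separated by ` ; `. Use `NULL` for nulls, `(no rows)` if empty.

Raj | 9 ; Raj | 13 ; Kira | 17

Join each enrollments row to its students via student_id.
Group joined rows by students.id; compute SUM(m.credits) per group.
  1: ids {10, 16, 24, 43} → SUM(m.credits)=9
  2: ids {19, 25, 30, 33, 35} → SUM(m.credits)=13
  3: ids {9, 14, 23, 32, 36} → SUM(m.credits)=17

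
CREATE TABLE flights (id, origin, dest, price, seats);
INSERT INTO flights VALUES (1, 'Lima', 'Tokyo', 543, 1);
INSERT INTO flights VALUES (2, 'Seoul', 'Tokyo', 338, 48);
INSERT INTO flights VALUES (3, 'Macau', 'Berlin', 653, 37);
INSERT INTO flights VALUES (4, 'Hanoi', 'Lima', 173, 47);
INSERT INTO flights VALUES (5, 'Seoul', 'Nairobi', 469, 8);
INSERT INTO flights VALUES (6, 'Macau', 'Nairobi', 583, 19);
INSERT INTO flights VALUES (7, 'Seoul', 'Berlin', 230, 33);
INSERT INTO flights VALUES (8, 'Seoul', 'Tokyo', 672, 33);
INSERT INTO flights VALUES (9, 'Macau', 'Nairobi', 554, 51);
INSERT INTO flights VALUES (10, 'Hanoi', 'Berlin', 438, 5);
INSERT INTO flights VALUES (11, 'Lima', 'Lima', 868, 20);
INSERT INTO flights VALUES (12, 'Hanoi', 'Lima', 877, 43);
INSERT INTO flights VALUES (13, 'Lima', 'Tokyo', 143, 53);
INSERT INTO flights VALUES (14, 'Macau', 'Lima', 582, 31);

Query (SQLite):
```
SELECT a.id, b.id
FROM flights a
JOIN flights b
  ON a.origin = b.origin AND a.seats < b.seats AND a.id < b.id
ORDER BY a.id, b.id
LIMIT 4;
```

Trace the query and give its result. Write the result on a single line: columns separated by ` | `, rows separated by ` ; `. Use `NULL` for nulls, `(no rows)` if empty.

1 | 11 ; 1 | 13 ; 3 | 9 ; 5 | 7

Pairs (a,b) with same origin, a.seats < b.seats, a.id < b.id.
origin groups: Hanoi:{4,10,12} Lima:{1,11,13} Macau:{3,6,9,14} Seoul:{2,5,7,8}
Ordered by (a.id, b.id); first 4.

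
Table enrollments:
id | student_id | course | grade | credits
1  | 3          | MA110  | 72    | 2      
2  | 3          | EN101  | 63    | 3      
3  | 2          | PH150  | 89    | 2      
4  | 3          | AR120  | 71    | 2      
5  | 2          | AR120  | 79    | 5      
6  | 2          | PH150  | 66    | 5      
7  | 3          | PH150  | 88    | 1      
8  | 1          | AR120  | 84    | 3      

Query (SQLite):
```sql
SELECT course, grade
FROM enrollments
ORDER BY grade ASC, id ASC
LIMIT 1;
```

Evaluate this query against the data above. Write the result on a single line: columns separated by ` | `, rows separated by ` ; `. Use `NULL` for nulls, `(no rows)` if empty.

Sort by grade asc, tiebreak id asc: (63, id=2), (66, id=6), (71, id=4), (72, id=1) …. Take first 1.

EN101 | 63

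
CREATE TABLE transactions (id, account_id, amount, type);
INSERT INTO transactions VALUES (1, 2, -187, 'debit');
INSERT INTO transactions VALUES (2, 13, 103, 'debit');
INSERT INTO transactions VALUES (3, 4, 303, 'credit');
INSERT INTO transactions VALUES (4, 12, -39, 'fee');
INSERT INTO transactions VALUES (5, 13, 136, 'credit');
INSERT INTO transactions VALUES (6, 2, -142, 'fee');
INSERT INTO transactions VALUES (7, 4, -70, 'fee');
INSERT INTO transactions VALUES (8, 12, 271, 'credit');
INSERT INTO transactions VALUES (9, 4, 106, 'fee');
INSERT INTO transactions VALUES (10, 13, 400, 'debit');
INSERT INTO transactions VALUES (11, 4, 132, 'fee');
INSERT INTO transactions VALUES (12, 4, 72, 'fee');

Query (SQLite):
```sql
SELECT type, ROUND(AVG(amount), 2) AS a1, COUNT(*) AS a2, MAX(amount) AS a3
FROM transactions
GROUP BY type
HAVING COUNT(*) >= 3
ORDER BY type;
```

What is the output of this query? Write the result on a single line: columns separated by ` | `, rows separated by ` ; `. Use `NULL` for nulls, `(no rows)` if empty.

Group transactions by type.
Per group compute: ROUND(AVG(amount), 2), COUNT(*), MAX(amount).
HAVING: drop groups with fewer than 3 rows.
  credit: ids {3, 5, 8} → ROUND(AVG(amount), 2)=236.67, COUNT(*)=3, MAX(amount)=303
  debit: ids {1, 2, 10} → ROUND(AVG(amount), 2)=105.33, COUNT(*)=3, MAX(amount)=400
  fee: ids {4, 6, 7, 9, 11, 12} → ROUND(AVG(amount), 2)=9.83, COUNT(*)=6, MAX(amount)=132

credit | 236.67 | 3 | 303 ; debit | 105.33 | 3 | 400 ; fee | 9.83 | 6 | 132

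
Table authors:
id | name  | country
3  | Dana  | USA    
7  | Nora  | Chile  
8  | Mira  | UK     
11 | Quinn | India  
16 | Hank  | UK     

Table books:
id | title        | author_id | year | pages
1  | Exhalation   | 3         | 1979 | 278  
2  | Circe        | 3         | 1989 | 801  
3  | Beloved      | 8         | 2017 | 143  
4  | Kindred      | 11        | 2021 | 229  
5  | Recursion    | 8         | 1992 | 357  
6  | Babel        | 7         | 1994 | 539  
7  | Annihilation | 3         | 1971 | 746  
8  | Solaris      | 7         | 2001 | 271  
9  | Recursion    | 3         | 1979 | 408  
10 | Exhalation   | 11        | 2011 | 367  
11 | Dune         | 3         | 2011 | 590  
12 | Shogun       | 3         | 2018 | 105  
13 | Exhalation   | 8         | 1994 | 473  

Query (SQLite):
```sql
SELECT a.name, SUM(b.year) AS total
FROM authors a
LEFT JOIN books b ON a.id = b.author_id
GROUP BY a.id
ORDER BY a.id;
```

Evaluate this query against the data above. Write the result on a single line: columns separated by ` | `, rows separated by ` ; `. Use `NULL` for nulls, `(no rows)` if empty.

LEFT JOIN keeps every authors row; unmatched ones get NULL for books columns.
Group by authors.id and compute SUM(b.year). SUM over an all-NULL group is NULL.
  3: ids {1, 2, 7, 9, 11, 12} → SUM(b.year)=11947
  7: ids {6, 8} → SUM(b.year)=3995
  8: ids {3, 5, 13} → SUM(b.year)=6003
  11: ids {4, 10} → SUM(b.year)=4032
  16: ids {—} → SUM(b.year)=NULL

Dana | 11947 ; Nora | 3995 ; Mira | 6003 ; Quinn | 4032 ; Hank | NULL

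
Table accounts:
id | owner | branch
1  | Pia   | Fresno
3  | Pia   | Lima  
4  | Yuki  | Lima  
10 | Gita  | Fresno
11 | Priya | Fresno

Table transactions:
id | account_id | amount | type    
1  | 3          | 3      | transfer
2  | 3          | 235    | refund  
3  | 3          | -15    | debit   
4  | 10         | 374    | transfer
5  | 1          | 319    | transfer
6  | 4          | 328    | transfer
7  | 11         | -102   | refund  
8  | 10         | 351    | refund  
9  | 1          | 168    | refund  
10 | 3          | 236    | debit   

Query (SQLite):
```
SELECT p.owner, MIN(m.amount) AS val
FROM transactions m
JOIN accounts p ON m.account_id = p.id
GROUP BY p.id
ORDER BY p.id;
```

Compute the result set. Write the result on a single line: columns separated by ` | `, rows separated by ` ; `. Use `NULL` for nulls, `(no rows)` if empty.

Join each transactions row to its accounts via account_id.
Group joined rows by accounts.id; compute MIN(m.amount) per group.
  1: ids {5, 9} → MIN(m.amount)=168
  3: ids {1, 2, 3, 10} → MIN(m.amount)=-15
  4: ids {6} → MIN(m.amount)=328
  10: ids {4, 8} → MIN(m.amount)=351
  11: ids {7} → MIN(m.amount)=-102

Pia | 168 ; Pia | -15 ; Yuki | 328 ; Gita | 351 ; Priya | -102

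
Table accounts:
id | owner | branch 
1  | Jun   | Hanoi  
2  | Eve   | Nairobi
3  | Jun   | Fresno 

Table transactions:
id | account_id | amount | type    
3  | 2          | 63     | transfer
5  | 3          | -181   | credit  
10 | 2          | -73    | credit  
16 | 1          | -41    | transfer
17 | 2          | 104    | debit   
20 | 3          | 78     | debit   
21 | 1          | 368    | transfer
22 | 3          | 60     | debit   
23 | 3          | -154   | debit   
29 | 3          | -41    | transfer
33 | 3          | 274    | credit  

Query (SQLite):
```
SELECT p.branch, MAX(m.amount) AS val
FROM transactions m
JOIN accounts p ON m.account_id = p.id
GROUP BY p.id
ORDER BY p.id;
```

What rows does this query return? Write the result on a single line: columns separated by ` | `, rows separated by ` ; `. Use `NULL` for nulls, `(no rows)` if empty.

Hanoi | 368 ; Nairobi | 104 ; Fresno | 274

Join each transactions row to its accounts via account_id.
Group joined rows by accounts.id; compute MAX(m.amount) per group.
  1: ids {16, 21} → MAX(m.amount)=368
  2: ids {3, 10, 17} → MAX(m.amount)=104
  3: ids {5, 20, 22, 23, 29, 33} → MAX(m.amount)=274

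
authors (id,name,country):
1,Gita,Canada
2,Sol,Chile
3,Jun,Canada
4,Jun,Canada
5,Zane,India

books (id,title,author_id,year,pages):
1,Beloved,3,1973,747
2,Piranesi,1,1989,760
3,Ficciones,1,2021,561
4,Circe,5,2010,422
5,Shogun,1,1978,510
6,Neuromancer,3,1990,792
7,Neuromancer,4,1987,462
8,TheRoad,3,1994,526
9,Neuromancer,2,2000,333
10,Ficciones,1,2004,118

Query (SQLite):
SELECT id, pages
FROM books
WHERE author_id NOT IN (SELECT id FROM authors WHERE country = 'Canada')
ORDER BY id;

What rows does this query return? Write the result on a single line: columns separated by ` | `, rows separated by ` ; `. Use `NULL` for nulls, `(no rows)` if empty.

4 | 422 ; 9 | 333

Inner query: authors.id where country = 'Canada'.
Outer: keep books rows whose author_id is not in that set.
Inner query → {1, 3, 4}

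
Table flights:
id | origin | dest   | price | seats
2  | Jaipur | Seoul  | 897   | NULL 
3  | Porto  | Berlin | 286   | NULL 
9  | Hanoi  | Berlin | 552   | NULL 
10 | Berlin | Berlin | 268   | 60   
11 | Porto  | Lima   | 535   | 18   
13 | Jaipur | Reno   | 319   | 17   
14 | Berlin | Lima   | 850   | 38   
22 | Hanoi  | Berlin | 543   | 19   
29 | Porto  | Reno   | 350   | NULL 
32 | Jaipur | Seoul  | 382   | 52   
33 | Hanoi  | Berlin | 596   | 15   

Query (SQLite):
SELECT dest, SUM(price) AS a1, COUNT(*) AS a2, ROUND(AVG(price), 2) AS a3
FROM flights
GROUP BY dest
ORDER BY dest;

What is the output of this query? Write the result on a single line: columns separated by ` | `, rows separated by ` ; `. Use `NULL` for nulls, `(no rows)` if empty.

Berlin | 2245 | 5 | 449 ; Lima | 1385 | 2 | 692.5 ; Reno | 669 | 2 | 334.5 ; Seoul | 1279 | 2 | 639.5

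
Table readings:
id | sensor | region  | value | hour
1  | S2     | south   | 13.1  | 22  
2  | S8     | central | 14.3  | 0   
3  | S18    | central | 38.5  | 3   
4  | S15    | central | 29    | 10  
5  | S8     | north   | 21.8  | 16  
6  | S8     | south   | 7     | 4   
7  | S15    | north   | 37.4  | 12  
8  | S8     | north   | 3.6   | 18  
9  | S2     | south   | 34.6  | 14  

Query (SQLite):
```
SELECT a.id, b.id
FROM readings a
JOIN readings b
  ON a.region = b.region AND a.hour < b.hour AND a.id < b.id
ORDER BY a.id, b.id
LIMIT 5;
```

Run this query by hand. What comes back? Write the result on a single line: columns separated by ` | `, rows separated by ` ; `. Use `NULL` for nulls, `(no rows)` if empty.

Pairs (a,b) with same region, a.hour < b.hour, a.id < b.id.
region groups: central:{2,3,4} north:{5,7,8} south:{1,6,9}
Ordered by (a.id, b.id); first 5.

2 | 3 ; 2 | 4 ; 3 | 4 ; 5 | 8 ; 6 | 9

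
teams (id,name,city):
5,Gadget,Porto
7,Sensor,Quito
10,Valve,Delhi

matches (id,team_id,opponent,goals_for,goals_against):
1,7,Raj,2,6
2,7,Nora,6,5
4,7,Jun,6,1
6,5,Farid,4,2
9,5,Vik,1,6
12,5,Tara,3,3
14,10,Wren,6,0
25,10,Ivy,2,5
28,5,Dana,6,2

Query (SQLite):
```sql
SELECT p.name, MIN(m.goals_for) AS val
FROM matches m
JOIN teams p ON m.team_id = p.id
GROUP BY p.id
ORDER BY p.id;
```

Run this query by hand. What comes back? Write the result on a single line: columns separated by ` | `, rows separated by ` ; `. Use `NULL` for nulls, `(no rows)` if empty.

Join each matches row to its teams via team_id.
Group joined rows by teams.id; compute MIN(m.goals_for) per group.
  5: ids {6, 9, 12, 28} → MIN(m.goals_for)=1
  7: ids {1, 2, 4} → MIN(m.goals_for)=2
  10: ids {14, 25} → MIN(m.goals_for)=2

Gadget | 1 ; Sensor | 2 ; Valve | 2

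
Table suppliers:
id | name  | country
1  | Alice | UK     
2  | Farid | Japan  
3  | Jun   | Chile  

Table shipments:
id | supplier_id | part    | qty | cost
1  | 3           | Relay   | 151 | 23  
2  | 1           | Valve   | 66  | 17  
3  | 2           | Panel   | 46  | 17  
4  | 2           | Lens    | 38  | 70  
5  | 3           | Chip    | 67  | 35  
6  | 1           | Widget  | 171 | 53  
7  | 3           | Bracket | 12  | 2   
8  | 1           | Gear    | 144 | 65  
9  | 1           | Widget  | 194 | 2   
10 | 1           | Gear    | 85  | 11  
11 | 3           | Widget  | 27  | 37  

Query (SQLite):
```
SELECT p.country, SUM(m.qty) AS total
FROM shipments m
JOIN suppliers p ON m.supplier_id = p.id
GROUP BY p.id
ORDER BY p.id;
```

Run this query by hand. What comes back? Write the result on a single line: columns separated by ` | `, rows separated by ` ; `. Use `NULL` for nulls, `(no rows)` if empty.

UK | 660 ; Japan | 84 ; Chile | 257

Join each shipments row to its suppliers via supplier_id.
Group joined rows by suppliers.id; compute SUM(m.qty) per group.
  1: ids {2, 6, 8, 9, 10} → SUM(m.qty)=660
  2: ids {3, 4} → SUM(m.qty)=84
  3: ids {1, 5, 7, 11} → SUM(m.qty)=257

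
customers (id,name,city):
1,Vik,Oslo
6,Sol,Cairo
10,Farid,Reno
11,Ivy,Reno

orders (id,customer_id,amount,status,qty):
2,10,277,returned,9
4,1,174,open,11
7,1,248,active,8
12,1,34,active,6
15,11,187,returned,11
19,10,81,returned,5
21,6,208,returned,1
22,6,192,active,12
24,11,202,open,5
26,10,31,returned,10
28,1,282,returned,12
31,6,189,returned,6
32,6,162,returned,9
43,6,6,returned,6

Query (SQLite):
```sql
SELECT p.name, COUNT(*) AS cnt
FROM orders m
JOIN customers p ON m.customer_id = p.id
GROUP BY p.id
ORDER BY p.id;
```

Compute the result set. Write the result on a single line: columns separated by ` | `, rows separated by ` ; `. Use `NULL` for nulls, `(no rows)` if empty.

Join each orders row to its customers via customer_id.
Group joined rows by customers.id; compute COUNT(*) per group.
  1: ids {4, 7, 12, 28} → COUNT(*)=4
  6: ids {21, 22, 31, 32, 43} → COUNT(*)=5
  10: ids {2, 19, 26} → COUNT(*)=3
  11: ids {15, 24} → COUNT(*)=2

Vik | 4 ; Sol | 5 ; Farid | 3 ; Ivy | 2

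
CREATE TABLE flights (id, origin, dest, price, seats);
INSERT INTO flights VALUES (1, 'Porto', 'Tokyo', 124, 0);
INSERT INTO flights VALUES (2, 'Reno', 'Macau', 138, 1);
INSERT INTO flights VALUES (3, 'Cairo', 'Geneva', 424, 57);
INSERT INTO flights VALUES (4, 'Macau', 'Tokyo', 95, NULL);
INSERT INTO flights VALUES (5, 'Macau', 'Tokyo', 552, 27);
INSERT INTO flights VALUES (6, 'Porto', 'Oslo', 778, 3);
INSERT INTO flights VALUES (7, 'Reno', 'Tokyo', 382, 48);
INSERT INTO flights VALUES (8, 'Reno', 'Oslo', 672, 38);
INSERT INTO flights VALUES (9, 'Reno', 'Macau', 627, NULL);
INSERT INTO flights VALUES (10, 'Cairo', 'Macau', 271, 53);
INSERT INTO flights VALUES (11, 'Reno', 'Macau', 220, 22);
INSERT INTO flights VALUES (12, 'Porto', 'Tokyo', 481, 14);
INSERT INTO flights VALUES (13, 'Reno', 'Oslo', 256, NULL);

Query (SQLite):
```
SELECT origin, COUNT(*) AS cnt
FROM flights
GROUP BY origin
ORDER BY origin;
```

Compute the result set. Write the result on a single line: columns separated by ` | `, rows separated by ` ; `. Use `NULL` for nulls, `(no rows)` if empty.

Partition flights by origin; compute COUNT(*) within each group.
  Cairo: ids {3, 10} → COUNT(*)=2
  Macau: ids {4, 5} → COUNT(*)=2
  Porto: ids {1, 6, 12} → COUNT(*)=3
  Reno: ids {2, 7, 8, 9, 11, 13} → COUNT(*)=6

Cairo | 2 ; Macau | 2 ; Porto | 3 ; Reno | 6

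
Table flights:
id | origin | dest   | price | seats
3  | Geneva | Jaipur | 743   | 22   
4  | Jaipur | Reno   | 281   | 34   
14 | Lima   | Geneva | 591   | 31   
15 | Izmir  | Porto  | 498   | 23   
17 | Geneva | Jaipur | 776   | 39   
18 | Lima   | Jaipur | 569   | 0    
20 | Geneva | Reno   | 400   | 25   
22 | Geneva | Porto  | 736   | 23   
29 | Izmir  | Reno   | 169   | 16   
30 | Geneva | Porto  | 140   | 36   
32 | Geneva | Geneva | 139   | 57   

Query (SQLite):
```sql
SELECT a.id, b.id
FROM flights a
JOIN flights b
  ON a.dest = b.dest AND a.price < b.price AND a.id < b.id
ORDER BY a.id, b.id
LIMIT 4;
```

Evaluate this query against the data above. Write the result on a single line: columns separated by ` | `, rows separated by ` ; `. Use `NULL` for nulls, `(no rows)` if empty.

3 | 17 ; 4 | 20 ; 15 | 22

Pairs (a,b) with same dest, a.price < b.price, a.id < b.id.
dest groups: Geneva:{14,32} Jaipur:{3,17,18} Porto:{15,22,30} Reno:{4,20,29}
Ordered by (a.id, b.id); first 4.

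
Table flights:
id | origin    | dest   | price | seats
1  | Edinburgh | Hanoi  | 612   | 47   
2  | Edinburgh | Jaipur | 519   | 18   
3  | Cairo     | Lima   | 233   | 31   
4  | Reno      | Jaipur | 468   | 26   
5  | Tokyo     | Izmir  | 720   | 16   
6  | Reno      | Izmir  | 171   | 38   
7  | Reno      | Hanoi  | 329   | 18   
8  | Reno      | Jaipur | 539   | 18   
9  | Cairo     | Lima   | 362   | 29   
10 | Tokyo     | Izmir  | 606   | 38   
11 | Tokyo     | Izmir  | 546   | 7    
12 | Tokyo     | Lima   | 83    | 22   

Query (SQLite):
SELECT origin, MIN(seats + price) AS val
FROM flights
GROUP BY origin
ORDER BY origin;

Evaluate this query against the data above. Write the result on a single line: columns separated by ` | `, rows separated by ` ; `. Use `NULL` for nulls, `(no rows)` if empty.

For each row compute seats + price.
Group by origin; take MIN of the expression per group.
  Cairo: ids {3, 9} → MIN(seats + price)=264
  Edinburgh: ids {1, 2} → MIN(seats + price)=537
  Reno: ids {4, 6, 7, 8} → MIN(seats + price)=209
  Tokyo: ids {5, 10, 11, 12} → MIN(seats + price)=105

Cairo | 264 ; Edinburgh | 537 ; Reno | 209 ; Tokyo | 105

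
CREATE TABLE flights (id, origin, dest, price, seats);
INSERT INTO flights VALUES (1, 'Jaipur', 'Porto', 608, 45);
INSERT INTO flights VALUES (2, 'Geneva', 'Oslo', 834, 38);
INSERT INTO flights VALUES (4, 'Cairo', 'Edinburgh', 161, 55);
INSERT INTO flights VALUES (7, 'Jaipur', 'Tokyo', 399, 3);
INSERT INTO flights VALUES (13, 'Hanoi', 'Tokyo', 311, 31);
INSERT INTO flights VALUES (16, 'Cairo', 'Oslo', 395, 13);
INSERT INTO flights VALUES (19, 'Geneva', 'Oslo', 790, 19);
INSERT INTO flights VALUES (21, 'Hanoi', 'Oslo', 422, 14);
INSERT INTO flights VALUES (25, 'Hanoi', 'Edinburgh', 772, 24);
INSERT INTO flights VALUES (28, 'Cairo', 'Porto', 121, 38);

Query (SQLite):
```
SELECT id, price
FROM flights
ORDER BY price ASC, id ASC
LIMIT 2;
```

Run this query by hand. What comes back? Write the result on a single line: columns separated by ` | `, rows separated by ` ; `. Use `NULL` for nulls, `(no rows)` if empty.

Sort by price asc, tiebreak id asc: (121, id=28), (161, id=4), (311, id=13), (395, id=16), (399, id=7) …. Take first 2.

28 | 121 ; 4 | 161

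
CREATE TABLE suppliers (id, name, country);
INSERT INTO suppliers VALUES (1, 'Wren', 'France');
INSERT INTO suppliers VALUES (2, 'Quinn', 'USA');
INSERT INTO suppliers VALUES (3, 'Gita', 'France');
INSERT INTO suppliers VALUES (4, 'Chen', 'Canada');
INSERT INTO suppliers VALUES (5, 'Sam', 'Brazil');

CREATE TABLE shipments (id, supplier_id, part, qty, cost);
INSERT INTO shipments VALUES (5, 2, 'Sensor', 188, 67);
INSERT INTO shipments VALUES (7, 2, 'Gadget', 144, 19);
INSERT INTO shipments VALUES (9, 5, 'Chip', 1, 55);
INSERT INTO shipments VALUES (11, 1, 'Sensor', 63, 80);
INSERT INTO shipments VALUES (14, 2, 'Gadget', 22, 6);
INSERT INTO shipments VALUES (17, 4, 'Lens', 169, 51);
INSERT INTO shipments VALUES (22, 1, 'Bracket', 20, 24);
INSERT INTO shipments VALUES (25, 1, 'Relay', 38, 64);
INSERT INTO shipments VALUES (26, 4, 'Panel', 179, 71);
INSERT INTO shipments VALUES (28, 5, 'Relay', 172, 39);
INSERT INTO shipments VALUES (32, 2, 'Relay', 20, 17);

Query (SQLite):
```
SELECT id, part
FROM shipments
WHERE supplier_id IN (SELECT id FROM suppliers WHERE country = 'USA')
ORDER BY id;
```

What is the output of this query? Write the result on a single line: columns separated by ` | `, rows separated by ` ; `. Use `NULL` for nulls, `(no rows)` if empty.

5 | Sensor ; 7 | Gadget ; 14 | Gadget ; 32 | Relay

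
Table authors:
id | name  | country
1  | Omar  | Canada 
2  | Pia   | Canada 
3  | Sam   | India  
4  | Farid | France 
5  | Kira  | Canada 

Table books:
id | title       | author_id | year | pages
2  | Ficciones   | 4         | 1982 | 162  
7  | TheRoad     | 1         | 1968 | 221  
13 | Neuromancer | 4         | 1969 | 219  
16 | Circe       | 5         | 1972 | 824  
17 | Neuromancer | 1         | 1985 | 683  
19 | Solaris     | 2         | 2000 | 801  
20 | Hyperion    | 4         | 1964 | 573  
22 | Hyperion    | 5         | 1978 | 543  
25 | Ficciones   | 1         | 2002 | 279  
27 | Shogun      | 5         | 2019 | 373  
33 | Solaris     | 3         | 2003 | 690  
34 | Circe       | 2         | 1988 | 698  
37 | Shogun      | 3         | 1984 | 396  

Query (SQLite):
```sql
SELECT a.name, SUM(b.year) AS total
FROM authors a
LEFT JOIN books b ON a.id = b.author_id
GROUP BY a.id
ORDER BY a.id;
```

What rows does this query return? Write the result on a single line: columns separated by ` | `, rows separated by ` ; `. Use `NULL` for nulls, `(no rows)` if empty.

LEFT JOIN keeps every authors row; unmatched ones get NULL for books columns.
Group by authors.id and compute SUM(b.year). SUM over an all-NULL group is NULL.
  1: ids {7, 17, 25} → SUM(b.year)=5955
  2: ids {19, 34} → SUM(b.year)=3988
  3: ids {33, 37} → SUM(b.year)=3987
  4: ids {2, 13, 20} → SUM(b.year)=5915
  5: ids {16, 22, 27} → SUM(b.year)=5969

Omar | 5955 ; Pia | 3988 ; Sam | 3987 ; Farid | 5915 ; Kira | 5969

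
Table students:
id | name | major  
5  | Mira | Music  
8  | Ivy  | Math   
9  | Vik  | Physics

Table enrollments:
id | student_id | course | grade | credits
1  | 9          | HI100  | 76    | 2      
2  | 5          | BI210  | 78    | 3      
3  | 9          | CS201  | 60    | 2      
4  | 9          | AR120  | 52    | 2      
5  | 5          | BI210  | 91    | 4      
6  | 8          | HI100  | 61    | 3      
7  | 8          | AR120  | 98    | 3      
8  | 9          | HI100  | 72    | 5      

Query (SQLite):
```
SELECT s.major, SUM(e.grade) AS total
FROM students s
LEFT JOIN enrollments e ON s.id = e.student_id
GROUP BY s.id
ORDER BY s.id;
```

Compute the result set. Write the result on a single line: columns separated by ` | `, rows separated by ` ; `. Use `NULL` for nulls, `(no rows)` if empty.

Music | 169 ; Math | 159 ; Physics | 260

LEFT JOIN keeps every students row; unmatched ones get NULL for enrollments columns.
Group by students.id and compute SUM(e.grade). SUM over an all-NULL group is NULL.
  5: ids {2, 5} → SUM(e.grade)=169
  8: ids {6, 7} → SUM(e.grade)=159
  9: ids {1, 3, 4, 8} → SUM(e.grade)=260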